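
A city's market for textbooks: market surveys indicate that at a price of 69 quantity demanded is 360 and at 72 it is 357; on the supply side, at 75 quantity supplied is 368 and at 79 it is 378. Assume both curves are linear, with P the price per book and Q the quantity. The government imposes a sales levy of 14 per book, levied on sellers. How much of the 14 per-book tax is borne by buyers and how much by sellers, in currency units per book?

Demand slope: (357 − 360)/(72 − 69) = -1, so Qd = 429 − P.
Supply slope: (378 − 368)/(79 − 75) = 2.5, so Qs = 2.5P + 180.5.
Without the tax, 429 − P = 2.5P + 180.5 gives 3.5P = 248.5, so P* = 71 and Q* = 358.
With the tax collected from sellers, supply shifts: Qs = 2.5(P − 14) + 180.5.
Solving gives Q = 348 with buyers paying 81 and sellers receiving 67 (the 14 wedge).
Burden on buyers: 10; on sellers: 4. (They sum to 14.)

Buyers bear 10 per book; sellers bear 4 per book.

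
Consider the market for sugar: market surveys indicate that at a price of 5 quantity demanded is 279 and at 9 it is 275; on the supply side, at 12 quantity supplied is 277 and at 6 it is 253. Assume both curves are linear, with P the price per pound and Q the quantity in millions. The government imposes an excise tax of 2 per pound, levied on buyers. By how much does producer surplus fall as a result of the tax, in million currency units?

Demand slope: (275 − 279)/(9 − 5) = -1, so Qd = 284 − P.
Supply slope: (253 − 277)/(6 − 12) = 4, so Qs = 4P + 229.
Without the tax, 284 − P = 4P + 229 gives 5P = 55, so P* = 11 and Q* = 273.
With the tax collected from buyers, demand (in seller-price terms) shifts: Qd = 284 − (P + 2).
New equilibrium: buyers pay 12.6, suppliers receive 10.6, Q = 271.4. (Wedge: Pb − Ps = 2.)
ΔPS is the trapezoid between Q = 271.4 and Q = 273 of height 0.4: ½ · (273 + 271.4) · 0.4 = 108.88.

Producer surplus falls by 108.88 million.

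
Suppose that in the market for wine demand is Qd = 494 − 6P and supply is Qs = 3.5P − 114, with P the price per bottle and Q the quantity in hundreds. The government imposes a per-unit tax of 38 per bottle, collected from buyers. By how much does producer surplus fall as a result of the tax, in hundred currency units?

Producer surplus falls by 1632 hundred.

Before the tax: set 494 − 6P = 3.5P − 114 → P* = 64, Q* = 110.
With the tax collected from buyers, demand (in seller-price terms) shifts: Qd = 494 − 6(P + 38).
New equilibrium: buyers pay 78, producers receive 40, Q = 26. (Wedge: Pb − Ps = 38.)
ΔPS is the trapezoid between Q = 26 and Q = 110 of height 24: ½ · (110 + 26) · 24 = 1632.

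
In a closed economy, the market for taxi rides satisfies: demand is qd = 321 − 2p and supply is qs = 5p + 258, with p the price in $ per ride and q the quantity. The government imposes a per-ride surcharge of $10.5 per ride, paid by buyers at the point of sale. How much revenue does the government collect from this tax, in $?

Tax revenue = $3024.

Without the tax, 321 − 2p = 5p + 258 gives 7p = 63, so p* = $9 and q* = 303.
With the tax collected from buyers, demand (in seller-price terms) shifts: qd = 321 − 2(p + 10.5).
New equilibrium: buyers pay $16.5, suppliers receive $6, q = 288. (Wedge: pb − ps = 10.5.)
Revenue = t · Q = 10.5 · 288 = $3024.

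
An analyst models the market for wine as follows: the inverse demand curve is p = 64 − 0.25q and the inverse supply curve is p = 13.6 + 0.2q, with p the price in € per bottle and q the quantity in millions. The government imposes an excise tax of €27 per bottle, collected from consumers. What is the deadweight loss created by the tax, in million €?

Inverting to q(p) form: qd = 256 − 4p; qs = 5p − 68.
Before the tax: set 256 − 4p = 5p − 68 → p* = €36, q* = 112.
With the tax collected from consumers, demand (in seller-price terms) shifts: qd = 256 − 4(p + 27).
New equilibrium: consumers pay €51, suppliers receive €24, q = 52. (Wedge: pb − ps = 27.)
Quantity falls by |ΔQ| = |112 − 52| = 60.
DWL = ½ · t · |ΔQ| = ½ · 27 · 60 = €810.

Deadweight loss = €810 million.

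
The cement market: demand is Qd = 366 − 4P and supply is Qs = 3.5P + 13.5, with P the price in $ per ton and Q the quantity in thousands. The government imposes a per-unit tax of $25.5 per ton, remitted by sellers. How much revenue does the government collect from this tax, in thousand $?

Tax revenue = $3325.2 thousand.

Before the tax: set 366 − 4P = 3.5P + 13.5 → P* = $47, Q* = 178.
With the tax collected from sellers, supply shifts: Qs = 3.5(P − 25.5) + 13.5.
New equilibrium: buyers pay $58.9, sellers receive $33.4, Q = 130.4. (Wedge: Pb − Ps = 25.5.)
Revenue = t · Q = 25.5 · 130.4 = $3325.2.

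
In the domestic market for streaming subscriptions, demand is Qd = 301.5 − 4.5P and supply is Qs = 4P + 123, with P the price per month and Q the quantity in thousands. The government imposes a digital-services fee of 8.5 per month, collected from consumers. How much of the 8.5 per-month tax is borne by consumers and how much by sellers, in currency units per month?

Consumers bear 4 per month; sellers bear 4.5 per month.

Before the tax: set 301.5 − 4.5P = 4P + 123 → P* = 21, Q* = 207.
With the tax collected from consumers, demand (in seller-price terms) shifts: Qd = 301.5 − 4.5(P + 8.5).
New equilibrium: consumers pay 25, sellers receive 16.5, Q = 189. (Wedge: Pb − Ps = 8.5.)
Burden on consumers: 4; on sellers: 4.5. (They sum to 8.5.)
The less price-elastic side of the market bears the larger share of a per-unit tax.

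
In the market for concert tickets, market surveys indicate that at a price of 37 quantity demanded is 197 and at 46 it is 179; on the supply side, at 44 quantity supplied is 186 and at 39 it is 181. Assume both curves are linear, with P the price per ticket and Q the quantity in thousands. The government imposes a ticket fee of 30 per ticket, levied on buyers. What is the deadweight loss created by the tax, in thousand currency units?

Deadweight loss = 300 thousand.

Demand slope: (179 − 197)/(46 − 37) = -2, so Qd = 271 − 2P.
Supply slope: (181 − 186)/(39 − 44) = 1, so Qs = P + 142.
Before the tax: set 271 − 2P = P + 142 → P* = 43, Q* = 185.
With the tax collected from buyers, demand (in seller-price terms) shifts: Qd = 271 − 2(P + 30).
New equilibrium: buyers pay 53, suppliers receive 23, Q = 165. (Wedge: Pb − Ps = 30.)
Quantity falls by |ΔQ| = |185 − 165| = 20.
DWL = ½ · t · |ΔQ| = ½ · 30 · 20 = 300.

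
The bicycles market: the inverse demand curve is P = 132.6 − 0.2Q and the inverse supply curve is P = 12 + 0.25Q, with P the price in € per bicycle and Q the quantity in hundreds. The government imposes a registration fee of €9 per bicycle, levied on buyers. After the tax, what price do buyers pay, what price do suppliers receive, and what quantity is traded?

Inverting to Q(P) form: Qd = 663 − 5P; Qs = 4P − 48.
Before the tax: set 663 − 5P = 4P − 48 → P* = €79, Q* = 268.
With the tax collected from buyers, demand (in seller-price terms) shifts: Qd = 663 − 5(P + 9).
New equilibrium: buyers pay €83, suppliers receive €74, Q = 248. (Wedge: Pb − Ps = 9.)

Buyers pay €83; suppliers receive €74; quantity = 248.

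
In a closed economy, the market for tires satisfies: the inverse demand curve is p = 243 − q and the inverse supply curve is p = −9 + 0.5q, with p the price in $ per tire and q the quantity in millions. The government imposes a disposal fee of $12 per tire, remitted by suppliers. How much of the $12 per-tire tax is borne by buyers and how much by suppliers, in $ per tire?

Buyers bear $8 per tire; suppliers bear $4 per tire.

Rewrite in direct form: qd = 243 − p and qs = 2p + 18.
Before the tax: set 243 − p = 2p + 18 → p* = $75, q* = 168.
With the tax collected from suppliers, supply shifts: qs = 2(p − 12) + 18.
New equilibrium: buyers pay $83, suppliers receive $71, q = 160. (Wedge: pb − ps = 12.)
Burden on buyers: $8; on suppliers: $4. (They sum to $12.)
The less price-elastic side of the market bears the larger share of a per-unit tax.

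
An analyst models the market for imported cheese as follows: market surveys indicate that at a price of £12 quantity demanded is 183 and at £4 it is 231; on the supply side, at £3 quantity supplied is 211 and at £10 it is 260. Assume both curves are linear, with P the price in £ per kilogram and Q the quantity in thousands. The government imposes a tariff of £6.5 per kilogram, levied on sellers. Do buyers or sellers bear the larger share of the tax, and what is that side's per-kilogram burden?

Demand slope: (231 − 183)/(4 − 12) = -6, so Qd = 255 − 6P.
Supply slope: (260 − 211)/(10 − 3) = 7, so Qs = 7P + 190.
Without the tax, 255 − 6P = 7P + 190 gives 13P = 65, so P* = £5 and Q* = 225.
With the tax collected from sellers, supply shifts: Qs = 7(P − 6.5) + 190.
New equilibrium: buyers pay £8.5, sellers receive £2, Q = 204. (Wedge: Pb − Ps = 6.5.)
Per-kilogram burden: buyers £3.5, sellers £3.
Buyers take the larger share because demand is less price-elastic here (demand slope 6 vs supply slope 7).
The less price-elastic side of the market bears the larger share of a per-unit tax.

Buyers bear the larger share: £3.5 per kilogram.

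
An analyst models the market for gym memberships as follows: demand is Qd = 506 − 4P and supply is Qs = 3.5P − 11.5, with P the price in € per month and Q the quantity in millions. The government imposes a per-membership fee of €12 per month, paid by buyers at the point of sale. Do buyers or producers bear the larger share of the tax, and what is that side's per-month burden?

Producers bear the larger share: €6.4 per month.

Without the tax, 506 − 4P = 3.5P − 11.5 gives 7.5P = 517.5, so P* = €69 and Q* = 230.
With the tax collected from buyers, demand (in seller-price terms) shifts: Qd = 506 − 4(P + 12).
New equilibrium: buyers pay €74.6, producers receive €62.6, Q = 207.6. (Wedge: Pb − Ps = 12.)
Per-month burden: buyers €5.6, producers €6.4.
Producers take the larger share because supply is less price-elastic here (demand slope 4 vs supply slope 3.5).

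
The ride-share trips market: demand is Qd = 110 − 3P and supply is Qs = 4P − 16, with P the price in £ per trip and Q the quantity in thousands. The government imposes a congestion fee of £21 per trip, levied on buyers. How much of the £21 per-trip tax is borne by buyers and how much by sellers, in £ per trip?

Before the tax: set 110 − 3P = 4P − 16 → P* = £18, Q* = 56.
With the tax collected from buyers, demand (in seller-price terms) shifts: Qd = 110 − 3(P + 21).
New equilibrium: buyers pay £30, sellers receive £9, Q = 20. (Wedge: Pb − Ps = 21.)
Burden on buyers: £12; on sellers: £9. (They sum to £21.)

Buyers bear £12 per trip; sellers bear £9 per trip.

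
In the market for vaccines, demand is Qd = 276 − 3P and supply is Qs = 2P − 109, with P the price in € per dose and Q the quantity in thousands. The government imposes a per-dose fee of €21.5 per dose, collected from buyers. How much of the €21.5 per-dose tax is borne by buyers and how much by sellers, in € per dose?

Without the tax, 276 − 3P = 2P − 109 gives 5P = 385, so P* = €77 and Q* = 45.
With the tax collected from buyers, demand (in seller-price terms) shifts: Qd = 276 − 3(P + 21.5).
Solving gives Q = 19.2 with buyers paying €85.6 and sellers receiving €64.1 (the €21.5 wedge).
Burden on buyers: €8.6; on sellers: €12.9. (They sum to €21.5.)
The less price-elastic side of the market bears the larger share of a per-unit tax.

Buyers bear €8.6 per dose; sellers bear €12.9 per dose.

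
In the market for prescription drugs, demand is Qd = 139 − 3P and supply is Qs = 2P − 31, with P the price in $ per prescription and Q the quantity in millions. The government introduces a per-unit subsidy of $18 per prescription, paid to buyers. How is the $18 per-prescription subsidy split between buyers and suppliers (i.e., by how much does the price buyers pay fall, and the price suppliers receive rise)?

Without the subsidy, 139 − 3P = 2P − 31 gives 5P = 170, so P* = $34 and Q* = 37.
With a per-unit subsidy paid to buyers, each effectively pays P − 18, so demand becomes Qd = 139 − 3(P − 18).
Solving gives Q = 58.6 with buyers paying $26.8 and suppliers receiving $44.8 (the $18 wedge).
Gain to buyers: $7.2; to suppliers: $10.8. (They sum to $18.)

Buyers gain $7.2 per prescription; suppliers gain $10.8 per prescription.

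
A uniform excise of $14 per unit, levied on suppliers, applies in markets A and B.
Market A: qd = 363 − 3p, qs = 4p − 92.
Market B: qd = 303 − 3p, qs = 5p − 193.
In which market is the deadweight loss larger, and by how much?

Market B, by $15.75.

Market A: pre-tax p* = $65, q* = 168; post-tax q = 144; deadweight loss = $168.
Market B: pre-tax p* = $62, q* = 117; post-tax q = 90.75; deadweight loss = $183.75.
Difference: $168 vs $183.75 → market B is larger by $15.75.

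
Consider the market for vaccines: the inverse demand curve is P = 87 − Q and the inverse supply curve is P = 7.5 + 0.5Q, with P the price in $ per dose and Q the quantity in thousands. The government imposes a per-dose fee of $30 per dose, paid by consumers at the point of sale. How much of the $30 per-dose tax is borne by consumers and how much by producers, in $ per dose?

Rewrite in direct form: Qd = 87 − P and Qs = 2P − 15.
Before the tax: set 87 − P = 2P − 15 → P* = $34, Q* = 53.
With the tax collected from consumers, demand (in seller-price terms) shifts: Qd = 87 − (P + 30).
Solving gives Q = 33 with consumers paying $54 and producers receiving $24 (the $30 wedge).
Burden on consumers: $20; on producers: $10. (They sum to $30.)

Consumers bear $20 per dose; producers bear $10 per dose.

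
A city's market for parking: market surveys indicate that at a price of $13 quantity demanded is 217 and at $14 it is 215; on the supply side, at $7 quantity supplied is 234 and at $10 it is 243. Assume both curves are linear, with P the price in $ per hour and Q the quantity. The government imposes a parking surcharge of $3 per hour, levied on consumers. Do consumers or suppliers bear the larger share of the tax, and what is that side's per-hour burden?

Consumers bear the larger share: $1.8 per hour.

Demand slope: (215 − 217)/(14 − 13) = -2, so Qd = 243 − 2P.
Supply slope: (243 − 234)/(10 − 7) = 3, so Qs = 3P + 213.
Without the tax, 243 − 2P = 3P + 213 gives 5P = 30, so P* = $6 and Q* = 231.
With the tax collected from consumers, demand (in seller-price terms) shifts: Qd = 243 − 2(P + 3).
New equilibrium: consumers pay $7.8, suppliers receive $4.8, Q = 227.4. (Wedge: Pb − Ps = 3.)
Per-hour burden: consumers $1.8, suppliers $1.2.
Consumers take the larger share because demand is less price-elastic here (demand slope 2 vs supply slope 3).
The less price-elastic side of the market bears the larger share of a per-unit tax.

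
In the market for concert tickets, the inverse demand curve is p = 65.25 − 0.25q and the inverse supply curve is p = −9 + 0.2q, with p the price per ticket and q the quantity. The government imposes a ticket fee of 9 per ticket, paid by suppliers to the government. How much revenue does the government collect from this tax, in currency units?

Tax revenue = 1305.

Rewrite in direct form: qd = 261 − 4p and qs = 5p + 45.
Before the tax: set 261 − 4p = 5p + 45 → p* = 24, q* = 165.
With the tax collected from suppliers, supply shifts: qs = 5(p − 9) + 45.
Solving gives q = 145 with consumers paying 29 and suppliers receiving 20 (the 9 wedge).
Revenue = t · Q = 9 · 145 = 1305.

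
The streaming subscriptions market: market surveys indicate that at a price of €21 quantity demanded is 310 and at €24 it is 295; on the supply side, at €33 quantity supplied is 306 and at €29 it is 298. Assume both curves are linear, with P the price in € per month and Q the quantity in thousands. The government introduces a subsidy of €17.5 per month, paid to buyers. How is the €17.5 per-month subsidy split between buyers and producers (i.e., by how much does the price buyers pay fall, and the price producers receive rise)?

Buyers gain €5 per month; producers gain €12.5 per month.

Demand slope: (295 − 310)/(24 − 21) = -5, so Qd = 415 − 5P.
Supply slope: (298 − 306)/(29 − 33) = 2, so Qs = 2P + 240.
Without the subsidy, 415 − 5P = 2P + 240 gives 7P = 175, so P* = €25 and Q* = 290.
With a per-unit subsidy paid to buyers, each effectively pays P − 17.5, so demand becomes Qd = 415 − 5(P − 17.5).
New equilibrium: buyers pay €20, producers receive €37.5, Q = 315. (Wedge: Pb − Ps = −17.5.)
Gain to buyers: €5; to producers: €12.5. (They sum to €17.5.)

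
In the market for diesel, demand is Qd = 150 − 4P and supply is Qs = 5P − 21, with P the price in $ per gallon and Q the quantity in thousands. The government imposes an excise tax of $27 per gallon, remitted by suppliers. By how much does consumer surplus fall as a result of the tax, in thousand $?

Before the tax: set 150 − 4P = 5P − 21 → P* = $19, Q* = 74.
With the tax collected from suppliers, supply shifts: Qs = 5(P − 27) − 21.
New equilibrium: consumers pay $34, suppliers receive $7, Q = 14. (Wedge: Pb − Ps = 27.)
ΔCS is the trapezoid between Q = 14 and Q = 74 of height $15: ½ · (74 + 14) · 15 = $660.

Consumer surplus falls by $660 thousand.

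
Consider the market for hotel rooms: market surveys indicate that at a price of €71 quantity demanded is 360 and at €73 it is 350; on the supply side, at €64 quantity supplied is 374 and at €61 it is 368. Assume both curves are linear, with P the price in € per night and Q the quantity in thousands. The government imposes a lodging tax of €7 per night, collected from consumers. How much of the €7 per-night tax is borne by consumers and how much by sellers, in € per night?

Demand slope: (350 − 360)/(73 − 71) = -5, so Qd = 715 − 5P.
Supply slope: (368 − 374)/(61 − 64) = 2, so Qs = 2P + 246.
Before the tax: set 715 − 5P = 2P + 246 → P* = €67, Q* = 380.
With the tax collected from consumers, demand (in seller-price terms) shifts: Qd = 715 − 5(P + 7).
Solving gives Q = 370 with consumers paying €69 and sellers receiving €62 (the €7 wedge).
Burden on consumers: €2; on sellers: €5. (They sum to €7.)

Consumers bear €2 per night; sellers bear €5 per night.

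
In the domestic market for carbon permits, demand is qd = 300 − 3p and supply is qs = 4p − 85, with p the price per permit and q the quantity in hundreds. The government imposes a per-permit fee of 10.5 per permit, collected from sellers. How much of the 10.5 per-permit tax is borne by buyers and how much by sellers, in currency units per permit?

Without the tax, 300 − 3p = 4p − 85 gives 7p = 385, so p* = 55 and q* = 135.
With the tax collected from sellers, supply shifts: qs = 4(p − 10.5) − 85.
New equilibrium: buyers pay 61, sellers receive 50.5, q = 117. (Wedge: pb − ps = 10.5.)
Burden on buyers: 6; on sellers: 4.5. (They sum to 10.5.)
The less price-elastic side of the market bears the larger share of a per-unit tax.

Buyers bear 6 per permit; sellers bear 4.5 per permit.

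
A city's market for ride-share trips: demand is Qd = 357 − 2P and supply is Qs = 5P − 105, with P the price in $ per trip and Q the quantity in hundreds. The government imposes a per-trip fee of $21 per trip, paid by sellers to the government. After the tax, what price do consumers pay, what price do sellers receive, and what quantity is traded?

Without the tax, 357 − 2P = 5P − 105 gives 7P = 462, so P* = $66 and Q* = 225.
With the tax collected from sellers, supply shifts: Qs = 5(P − 21) − 105.
New equilibrium: consumers pay $81, sellers receive $60, Q = 195. (Wedge: Pb − Ps = 21.)
The less price-elastic side of the market bears the larger share of a per-unit tax.

Consumers pay $81; sellers receive $60; quantity = 195.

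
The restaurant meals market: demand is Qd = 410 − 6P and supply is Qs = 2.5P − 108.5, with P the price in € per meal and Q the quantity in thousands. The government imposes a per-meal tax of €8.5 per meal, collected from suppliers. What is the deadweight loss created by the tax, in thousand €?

Deadweight loss = €63.75 thousand.

Before the tax: set 410 − 6P = 2.5P − 108.5 → P* = €61, Q* = 44.
With the tax collected from suppliers, supply shifts: Qs = 2.5(P − 8.5) − 108.5.
Solving gives Q = 29 with buyers paying €63.5 and suppliers receiving €55 (the €8.5 wedge).
Quantity falls by |ΔQ| = |44 − 29| = 15.
DWL = ½ · t · |ΔQ| = ½ · 8.5 · 15 = €63.75.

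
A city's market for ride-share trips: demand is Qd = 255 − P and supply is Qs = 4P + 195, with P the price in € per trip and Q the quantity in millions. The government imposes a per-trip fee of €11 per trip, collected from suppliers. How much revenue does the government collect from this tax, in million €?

Without the tax, 255 − P = 4P + 195 gives 5P = 60, so P* = €12 and Q* = 243.
With the tax collected from suppliers, supply shifts: Qs = 4(P − 11) + 195.
Solving gives Q = 234.2 with buyers paying €20.8 and suppliers receiving €9.8 (the €11 wedge).
Revenue = t · Q = 11 · 234.2 = €2576.2.

Tax revenue = €2576.2 million.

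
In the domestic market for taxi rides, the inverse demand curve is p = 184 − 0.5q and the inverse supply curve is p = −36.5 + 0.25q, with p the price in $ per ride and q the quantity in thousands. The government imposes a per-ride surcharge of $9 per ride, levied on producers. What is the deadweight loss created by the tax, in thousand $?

Deadweight loss = $54 thousand.

Rewrite in direct form: qd = 368 − 2p and qs = 4p + 146.
Before the tax: set 368 − 2p = 4p + 146 → p* = $37, q* = 294.
With the tax collected from producers, supply shifts: qs = 4(p − 9) + 146.
New equilibrium: buyers pay $43, producers receive $34, q = 282. (Wedge: pb − ps = 9.)
Quantity falls by |ΔQ| = |294 − 282| = 12.
DWL = ½ · t · |ΔQ| = ½ · 9 · 12 = $54.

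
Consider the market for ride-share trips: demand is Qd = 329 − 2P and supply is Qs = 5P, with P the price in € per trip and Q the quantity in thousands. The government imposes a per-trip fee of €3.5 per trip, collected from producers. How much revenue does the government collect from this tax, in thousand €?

Tax revenue = €805 thousand.

Before the tax: set 329 − 2P = 5P → P* = €47, Q* = 235.
With the tax collected from producers, supply shifts: Qs = 5(P − 3.5).
New equilibrium: buyers pay €49.5, producers receive €46, Q = 230. (Wedge: Pb − Ps = 3.5.)
Revenue = t · Q = 3.5 · 230 = €805.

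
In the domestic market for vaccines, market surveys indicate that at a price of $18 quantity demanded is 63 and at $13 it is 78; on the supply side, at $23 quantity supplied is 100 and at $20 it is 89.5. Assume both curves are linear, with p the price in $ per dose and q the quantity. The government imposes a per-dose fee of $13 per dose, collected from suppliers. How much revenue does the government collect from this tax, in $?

Tax revenue = $663.

Demand slope: (78 − 63)/(13 − 18) = -3, so qd = 117 − 3p.
Supply slope: (89.5 − 100)/(20 − 23) = 3.5, so qs = 3.5p + 19.5.
Without the tax, 117 − 3p = 3.5p + 19.5 gives 6.5p = 97.5, so p* = $15 and q* = 72.
With the tax collected from suppliers, supply shifts: qs = 3.5(p − 13) + 19.5.
New equilibrium: buyers pay $22, suppliers receive $9, q = 51. (Wedge: pb − ps = 13.)
Revenue = t · Q = 13 · 51 = $663.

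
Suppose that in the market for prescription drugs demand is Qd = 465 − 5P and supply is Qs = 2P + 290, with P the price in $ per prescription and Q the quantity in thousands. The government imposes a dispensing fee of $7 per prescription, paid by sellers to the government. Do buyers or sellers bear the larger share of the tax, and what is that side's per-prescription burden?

Sellers bear the larger share: $5 per prescription.

Before the tax: set 465 − 5P = 2P + 290 → P* = $25, Q* = 340.
With the tax collected from sellers, supply shifts: Qs = 2(P − 7) + 290.
Solving gives Q = 330 with buyers paying $27 and sellers receiving $20 (the $7 wedge).
Per-prescription burden: buyers $2, sellers $5.
Sellers take the larger share because supply is less price-elastic here (demand slope 5 vs supply slope 2).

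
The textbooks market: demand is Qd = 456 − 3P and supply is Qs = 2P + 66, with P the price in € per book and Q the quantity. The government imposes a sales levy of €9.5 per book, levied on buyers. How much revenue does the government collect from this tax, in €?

Without the tax, 456 − 3P = 2P + 66 gives 5P = 390, so P* = €78 and Q* = 222.
With the tax collected from buyers, demand (in seller-price terms) shifts: Qd = 456 − 3(P + 9.5).
New equilibrium: buyers pay €81.8, suppliers receive €72.3, Q = 210.6. (Wedge: Pb − Ps = 9.5.)
Revenue = t · Q = 9.5 · 210.6 = €2000.7.

Tax revenue = €2000.7.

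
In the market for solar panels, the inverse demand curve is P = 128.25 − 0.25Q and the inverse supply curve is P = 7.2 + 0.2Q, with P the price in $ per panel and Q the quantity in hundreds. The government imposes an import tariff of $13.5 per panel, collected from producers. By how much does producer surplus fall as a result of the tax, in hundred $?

Producer surplus falls by $1524 hundred.

Rewrite in direct form: Qd = 513 − 4P and Qs = 5P − 36.
Before the tax: set 513 − 4P = 5P − 36 → P* = $61, Q* = 269.
With the tax collected from producers, supply shifts: Qs = 5(P − 13.5) − 36.
Solving gives Q = 239 with buyers paying $68.5 and producers receiving $55 (the $13.5 wedge).
ΔPS is the trapezoid between Q = 239 and Q = 269 of height $6: ½ · (269 + 239) · 6 = $1524.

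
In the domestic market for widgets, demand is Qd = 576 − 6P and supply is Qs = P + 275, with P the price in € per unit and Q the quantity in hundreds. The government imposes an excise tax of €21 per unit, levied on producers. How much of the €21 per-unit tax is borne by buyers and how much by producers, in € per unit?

Buyers bear €3 per unit; producers bear €18 per unit.

Before the tax: set 576 − 6P = P + 275 → P* = €43, Q* = 318.
With the tax collected from producers, supply shifts: Qs = (P − 21) + 275.
New equilibrium: buyers pay €46, producers receive €25, Q = 300. (Wedge: Pb − Ps = 21.)
Burden on buyers: €3; on producers: €18. (They sum to €21.)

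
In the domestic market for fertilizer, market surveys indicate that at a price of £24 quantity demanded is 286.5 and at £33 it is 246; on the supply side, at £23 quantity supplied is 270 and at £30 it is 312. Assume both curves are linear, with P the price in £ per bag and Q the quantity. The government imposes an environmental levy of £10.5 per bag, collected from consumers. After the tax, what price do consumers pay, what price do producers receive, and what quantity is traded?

Consumers pay £31; producers receive £20.5; quantity = 255.

Demand slope: (246 − 286.5)/(33 − 24) = -4.5, so Qd = 394.5 − 4.5P.
Supply slope: (312 − 270)/(30 − 23) = 6, so Qs = 6P + 132.
Before the tax: set 394.5 − 4.5P = 6P + 132 → P* = £25, Q* = 282.
With the tax collected from consumers, demand (in seller-price terms) shifts: Qd = 394.5 − 4.5(P + 10.5).
New equilibrium: consumers pay £31, producers receive £20.5, Q = 255. (Wedge: Pb − Ps = 10.5.)
The less price-elastic side of the market bears the larger share of a per-unit tax.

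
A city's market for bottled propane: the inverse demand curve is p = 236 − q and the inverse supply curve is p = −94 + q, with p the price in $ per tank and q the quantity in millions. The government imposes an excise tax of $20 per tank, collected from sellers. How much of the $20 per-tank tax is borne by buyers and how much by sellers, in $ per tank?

Inverting to q(p) form: qd = 236 − p; qs = p + 94.
Before the tax: set 236 − p = p + 94 → p* = $71, q* = 165.
With the tax collected from sellers, supply shifts: qs = (p − 20) + 94.
Solving gives q = 155 with buyers paying $81 and sellers receiving $61 (the $20 wedge).
Burden on buyers: $10; on sellers: $10. (They sum to $20.)

Buyers bear $10 per tank; sellers bear $10 per tank.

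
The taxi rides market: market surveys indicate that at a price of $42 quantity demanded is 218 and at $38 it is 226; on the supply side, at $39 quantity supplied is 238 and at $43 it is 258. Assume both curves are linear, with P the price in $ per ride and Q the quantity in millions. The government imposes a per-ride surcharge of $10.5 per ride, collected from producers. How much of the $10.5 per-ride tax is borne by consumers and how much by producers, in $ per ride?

Consumers bear $7.5 per ride; producers bear $3 per ride.

Demand slope: (226 − 218)/(38 − 42) = -2, so Qd = 302 − 2P.
Supply slope: (258 − 238)/(43 − 39) = 5, so Qs = 5P + 43.
Without the tax, 302 − 2P = 5P + 43 gives 7P = 259, so P* = $37 and Q* = 228.
With the tax collected from producers, supply shifts: Qs = 5(P − 10.5) + 43.
New equilibrium: consumers pay $44.5, producers receive $34, Q = 213. (Wedge: Pb − Ps = 10.5.)
Burden on consumers: $7.5; on producers: $3. (They sum to $10.5.)
The less price-elastic side of the market bears the larger share of a per-unit tax.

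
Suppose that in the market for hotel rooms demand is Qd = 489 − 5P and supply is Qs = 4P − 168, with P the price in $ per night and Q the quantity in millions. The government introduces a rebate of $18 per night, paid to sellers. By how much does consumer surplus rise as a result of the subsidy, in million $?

Before the subsidy: set 489 − 5P = 4P − 168 → P* = $73, Q* = 124.
With a per-unit subsidy paid to sellers, each receives P + 18 per unit sold, so supply becomes Qs = 4(P + 18) − 168.
New equilibrium: consumers pay $65, sellers receive $83, Q = 164. (Wedge: Pb − Ps = −18.)
ΔCS is the trapezoid between Q = 164 and Q = 124 of height $8: ½ · (124 + 164) · 8 = $1152.

Consumer surplus rises by $1152 million.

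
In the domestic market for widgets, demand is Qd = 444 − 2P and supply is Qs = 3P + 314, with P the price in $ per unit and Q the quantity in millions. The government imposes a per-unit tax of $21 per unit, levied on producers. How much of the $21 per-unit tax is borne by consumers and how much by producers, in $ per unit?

Consumers bear $12.6 per unit; producers bear $8.4 per unit.

Without the tax, 444 − 2P = 3P + 314 gives 5P = 130, so P* = $26 and Q* = 392.
With the tax collected from producers, supply shifts: Qs = 3(P − 21) + 314.
Solving gives Q = 366.8 with consumers paying $38.6 and producers receiving $17.6 (the $21 wedge).
Burden on consumers: $12.6; on producers: $8.4. (They sum to $21.)
The less price-elastic side of the market bears the larger share of a per-unit tax.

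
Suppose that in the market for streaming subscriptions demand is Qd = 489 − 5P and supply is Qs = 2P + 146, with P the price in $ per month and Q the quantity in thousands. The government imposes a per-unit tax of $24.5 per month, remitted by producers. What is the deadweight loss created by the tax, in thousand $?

Deadweight loss = $428.75 thousand.

Without the tax, 489 − 5P = 2P + 146 gives 7P = 343, so P* = $49 and Q* = 244.
With the tax collected from producers, supply shifts: Qs = 2(P − 24.5) + 146.
Solving gives Q = 209 with consumers paying $56 and producers receiving $31.5 (the $24.5 wedge).
Quantity falls by |ΔQ| = |244 − 209| = 35.
DWL = ½ · t · |ΔQ| = ½ · 24.5 · 35 = $428.75.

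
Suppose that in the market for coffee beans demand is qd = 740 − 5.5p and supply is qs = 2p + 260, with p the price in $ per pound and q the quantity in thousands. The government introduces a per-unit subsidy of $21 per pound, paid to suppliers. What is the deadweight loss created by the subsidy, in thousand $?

Without the subsidy, 740 − 5.5p = 2p + 260 gives 7.5p = 480, so p* = $64 and q* = 388.
With a per-unit subsidy paid to suppliers, each receives p + 21 per unit sold, so supply becomes qs = 2(p + 21) + 260.
Solving gives q = 418.8 with buyers paying $58.4 and suppliers receiving $79.4 (the $21 wedge).
Quantity rises by |ΔQ| = |388 − 418.8| = 30.8.
DWL = ½ · t · |ΔQ| = ½ · 21 · 30.8 = $323.4.

Deadweight loss = $323.4 thousand.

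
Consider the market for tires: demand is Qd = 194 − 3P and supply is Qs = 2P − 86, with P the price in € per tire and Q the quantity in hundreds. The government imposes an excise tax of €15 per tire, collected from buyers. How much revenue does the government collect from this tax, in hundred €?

Without the tax, 194 − 3P = 2P − 86 gives 5P = 280, so P* = €56 and Q* = 26.
With the tax collected from buyers, demand (in seller-price terms) shifts: Qd = 194 − 3(P + 15).
Solving gives Q = 8 with buyers paying €62 and producers receiving €47 (the €15 wedge).
Revenue = t · Q = 15 · 8 = €120.

Tax revenue = €120 hundred.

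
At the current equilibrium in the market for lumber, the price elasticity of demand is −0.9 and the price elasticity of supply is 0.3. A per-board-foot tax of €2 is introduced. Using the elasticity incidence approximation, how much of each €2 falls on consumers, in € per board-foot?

Consumers bear ≈ €0.5 per board-foot.

Incidence ratio: consumers' share ≈ εs / (εs + |εd|) = 0.3 / (0.3 + 0.9) = 0.25.
So consumers bear ≈ 0.25 × €2 = €0.5; producers bear €1.5.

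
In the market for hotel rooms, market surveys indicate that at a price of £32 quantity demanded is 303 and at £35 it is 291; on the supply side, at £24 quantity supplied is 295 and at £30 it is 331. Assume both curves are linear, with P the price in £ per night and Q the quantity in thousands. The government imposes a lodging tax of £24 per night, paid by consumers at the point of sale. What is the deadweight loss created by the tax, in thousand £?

Deadweight loss = £691.2 thousand.

Demand slope: (291 − 303)/(35 − 32) = -4, so Qd = 431 − 4P.
Supply slope: (331 − 295)/(30 − 24) = 6, so Qs = 6P + 151.
Before the tax: set 431 − 4P = 6P + 151 → P* = £28, Q* = 319.
With the tax collected from consumers, demand (in seller-price terms) shifts: Qd = 431 − 4(P + 24).
Solving gives Q = 261.4 with consumers paying £42.4 and producers receiving £18.4 (the £24 wedge).
Quantity falls by |ΔQ| = |319 − 261.4| = 57.6.
DWL = ½ · t · |ΔQ| = ½ · 24 · 57.6 = £691.2.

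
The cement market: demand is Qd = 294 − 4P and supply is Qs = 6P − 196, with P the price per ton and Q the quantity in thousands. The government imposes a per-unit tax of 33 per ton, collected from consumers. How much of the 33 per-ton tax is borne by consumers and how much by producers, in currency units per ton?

Consumers bear 19.8 per ton; producers bear 13.2 per ton.

Without the tax, 294 − 4P = 6P − 196 gives 10P = 490, so P* = 49 and Q* = 98.
With the tax collected from consumers, demand (in seller-price terms) shifts: Qd = 294 − 4(P + 33).
New equilibrium: consumers pay 68.8, producers receive 35.8, Q = 18.8. (Wedge: Pb − Ps = 33.)
Burden on consumers: 19.8; on producers: 13.2. (They sum to 33.)
The less price-elastic side of the market bears the larger share of a per-unit tax.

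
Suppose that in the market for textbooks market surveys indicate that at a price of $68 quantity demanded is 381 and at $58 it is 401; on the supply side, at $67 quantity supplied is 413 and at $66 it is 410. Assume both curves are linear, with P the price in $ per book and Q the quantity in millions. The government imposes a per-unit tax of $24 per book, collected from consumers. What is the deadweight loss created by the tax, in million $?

Deadweight loss = $345.6 million.

Demand slope: (401 − 381)/(58 − 68) = -2, so Qd = 517 − 2P.
Supply slope: (410 − 413)/(66 − 67) = 3, so Qs = 3P + 212.
Without the tax, 517 − 2P = 3P + 212 gives 5P = 305, so P* = $61 and Q* = 395.
With the tax collected from consumers, demand (in seller-price terms) shifts: Qd = 517 − 2(P + 24).
New equilibrium: consumers pay $75.4, suppliers receive $51.4, Q = 366.2. (Wedge: Pb − Ps = 24.)
Quantity falls by |ΔQ| = |395 − 366.2| = 28.8.
DWL = ½ · t · |ΔQ| = ½ · 24 · 28.8 = $345.6.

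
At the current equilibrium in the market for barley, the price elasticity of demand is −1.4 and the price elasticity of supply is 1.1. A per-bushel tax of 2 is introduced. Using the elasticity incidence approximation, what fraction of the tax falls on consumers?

Incidence ratio: consumers' share ≈ εs / (εs + |εd|) = 1.1 / (1.1 + 1.4) = 0.44.
Supply is the less elastic side, so consumers bear the smaller share.

Consumers' share ≈ 0.44.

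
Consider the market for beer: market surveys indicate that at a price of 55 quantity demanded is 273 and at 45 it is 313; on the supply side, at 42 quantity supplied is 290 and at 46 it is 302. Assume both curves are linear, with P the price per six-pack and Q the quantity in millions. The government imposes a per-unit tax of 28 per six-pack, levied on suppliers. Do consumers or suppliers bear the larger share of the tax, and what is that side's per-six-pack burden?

Demand slope: (313 − 273)/(45 − 55) = -4, so Qd = 493 − 4P.
Supply slope: (302 − 290)/(46 − 42) = 3, so Qs = 3P + 164.
Without the tax, 493 − 4P = 3P + 164 gives 7P = 329, so P* = 47 and Q* = 305.
With the tax collected from suppliers, supply shifts: Qs = 3(P − 28) + 164.
New equilibrium: consumers pay 59, suppliers receive 31, Q = 257. (Wedge: Pb − Ps = 28.)
Per-six-pack burden: consumers 12, suppliers 16.
Suppliers take the larger share because supply is less price-elastic here (demand slope 4 vs supply slope 3).

Suppliers bear the larger share: 16 per six-pack.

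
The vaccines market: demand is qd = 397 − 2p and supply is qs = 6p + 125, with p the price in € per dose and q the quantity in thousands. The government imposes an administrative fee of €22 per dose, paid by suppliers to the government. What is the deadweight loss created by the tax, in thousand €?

Without the tax, 397 − 2p = 6p + 125 gives 8p = 272, so p* = €34 and q* = 329.
With the tax collected from suppliers, supply shifts: qs = 6(p − 22) + 125.
Solving gives q = 296 with consumers paying €50.5 and suppliers receiving €28.5 (the €22 wedge).
Quantity falls by |ΔQ| = |329 − 296| = 33.
DWL = ½ · t · |ΔQ| = ½ · 22 · 33 = €363.

Deadweight loss = €363 thousand.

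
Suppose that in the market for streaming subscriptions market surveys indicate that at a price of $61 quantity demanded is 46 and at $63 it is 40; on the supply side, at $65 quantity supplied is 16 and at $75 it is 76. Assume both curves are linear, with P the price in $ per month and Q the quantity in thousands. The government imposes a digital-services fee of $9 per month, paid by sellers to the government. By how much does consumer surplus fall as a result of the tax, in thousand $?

Demand slope: (40 − 46)/(63 − 61) = -3, so Qd = 229 − 3P.
Supply slope: (76 − 16)/(75 − 65) = 6, so Qs = 6P − 374.
Before the tax: set 229 − 3P = 6P − 374 → P* = $67, Q* = 28.
With the tax collected from sellers, supply shifts: Qs = 6(P − 9) − 374.
New equilibrium: buyers pay $73, sellers receive $64, Q = 10. (Wedge: Pb − Ps = 9.)
ΔCS is the trapezoid between Q = 10 and Q = 28 of height $6: ½ · (28 + 10) · 6 = $114.

Consumer surplus falls by $114 thousand.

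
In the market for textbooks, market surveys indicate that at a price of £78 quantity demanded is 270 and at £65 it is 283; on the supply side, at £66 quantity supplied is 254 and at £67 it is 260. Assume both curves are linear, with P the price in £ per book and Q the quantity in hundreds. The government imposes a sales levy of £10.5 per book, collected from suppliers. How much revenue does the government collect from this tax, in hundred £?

Tax revenue = £2824.5 hundred.

Demand slope: (283 − 270)/(65 − 78) = -1, so Qd = 348 − P.
Supply slope: (260 − 254)/(67 − 66) = 6, so Qs = 6P − 142.
Before the tax: set 348 − P = 6P − 142 → P* = £70, Q* = 278.
With the tax collected from suppliers, supply shifts: Qs = 6(P − 10.5) − 142.
Solving gives Q = 269 with buyers paying £79 and suppliers receiving £68.5 (the £10.5 wedge).
Revenue = t · Q = 10.5 · 269 = £2824.5.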